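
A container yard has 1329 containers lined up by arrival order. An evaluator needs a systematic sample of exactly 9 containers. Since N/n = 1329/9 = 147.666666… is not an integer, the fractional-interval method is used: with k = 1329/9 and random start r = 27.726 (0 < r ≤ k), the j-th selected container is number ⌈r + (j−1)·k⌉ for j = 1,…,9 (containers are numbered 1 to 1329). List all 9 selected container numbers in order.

j=1: r + 0k = 27.726 → ⌈·⌉ = 28
j=2: r + 1k = 175.392666… → ⌈·⌉ = 176
j=3: r + 2k = 323.059333… → ⌈·⌉ = 324
j=4: r + 3k = 470.726 → ⌈·⌉ = 471
j=5: r + 4k = 618.392666… → ⌈·⌉ = 619
j=6: r + 5k = 766.059333… → ⌈·⌉ = 767
j=7: r + 6k = 913.726 → ⌈·⌉ = 914
j=8: r + 7k = 1061.392666… → ⌈·⌉ = 1062
j=9: r + 8k = 1209.059333… → ⌈·⌉ = 1210

28, 176, 324, 471, 619, 767, 914, 1062, 1210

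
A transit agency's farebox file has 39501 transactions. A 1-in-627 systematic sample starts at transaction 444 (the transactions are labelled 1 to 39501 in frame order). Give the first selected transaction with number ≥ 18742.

k = 627
Steps past start: ⌈(18742 − 444)/627⌉ = ⌈18298/627⌉ = 30
Selected transaction: 444 + 30×627 = 19254

19254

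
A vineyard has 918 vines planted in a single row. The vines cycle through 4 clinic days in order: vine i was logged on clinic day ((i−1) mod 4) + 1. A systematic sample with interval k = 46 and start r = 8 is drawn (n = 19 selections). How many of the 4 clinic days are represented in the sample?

Consecutive selections differ by k = 46, so their clinic day numbers differ by 46 mod 4 = 2.
gcd(46, 4) = 2, so the sample visits 4/2 = 2 distinct residues mod 4.
Start 8 is clinic day 4; the clinic days hit are 2, 4.

2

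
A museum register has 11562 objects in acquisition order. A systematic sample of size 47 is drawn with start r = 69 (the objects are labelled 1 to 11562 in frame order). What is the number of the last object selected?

k = 11562/47 = 246
47th selection = r + (47−1)·k = 69 + 46×246 = 69 + 11316 = 11385

11385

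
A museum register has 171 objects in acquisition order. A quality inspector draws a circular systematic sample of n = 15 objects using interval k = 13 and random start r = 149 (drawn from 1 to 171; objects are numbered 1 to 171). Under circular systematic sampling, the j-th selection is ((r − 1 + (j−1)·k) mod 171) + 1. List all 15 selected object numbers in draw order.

Selection 1: 149
Selection 2: 149 + 13 = 162
Selection 3: 162 + 13 = 175 → 175 − 171 = 4
Selection 4: 4 + 13 = 17
Selection 5: 17 + 13 = 30
Selection 6: 30 + 13 = 43
Selection 7: 43 + 13 = 56
Selection 8: 56 + 13 = 69
Selection 9: 69 + 13 = 82
Selection 10: 82 + 13 = 95
Selection 11: 95 + 13 = 108
Selection 12: 108 + 13 = 121
Selection 13: 121 + 13 = 134
Selection 14: 134 + 13 = 147
Selection 15: 147 + 13 = 160

149, 162, 4, 17, 30, 43, 56, 69, 82, 95, 108, 121, 134, 147, 160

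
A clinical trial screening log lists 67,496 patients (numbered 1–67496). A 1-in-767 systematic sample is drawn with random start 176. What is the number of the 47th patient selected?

k = 767
47th selection = r + (47−1)·k = 176 + 46×767 = 176 + 35282 = 35458

35458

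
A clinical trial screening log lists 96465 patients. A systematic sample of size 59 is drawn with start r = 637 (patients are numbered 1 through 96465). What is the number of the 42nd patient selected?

67672

k = 96465/59 = 1635
42nd selection = r + (42−1)·k = 637 + 41×1635 = 637 + 67035 = 67672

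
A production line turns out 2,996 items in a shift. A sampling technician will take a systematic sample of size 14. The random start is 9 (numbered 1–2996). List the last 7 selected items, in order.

1507, 1721, 1935, 2149, 2363, 2577, 2791

k = N/n = 2996/14 = 214
8th selection = 9 + 7×214 = 1507
9th: 1507 + 214 = 1721
10th: 1721 + 214 = 1935
11th: 1935 + 214 = 2149
12th: 2149 + 214 = 2363
13th: 2363 + 214 = 2577
14th: 2577 + 214 = 2791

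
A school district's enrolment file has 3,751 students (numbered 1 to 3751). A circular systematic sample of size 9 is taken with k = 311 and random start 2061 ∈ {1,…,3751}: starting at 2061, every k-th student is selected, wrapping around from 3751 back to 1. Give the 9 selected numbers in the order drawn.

2061, 2372, 2683, 2994, 3305, 3616, 176, 487, 798

Selection 1: 2061
Selection 2: 2061 + 311 = 2372
Selection 3: 2372 + 311 = 2683
Selection 4: 2683 + 311 = 2994
Selection 5: 2994 + 311 = 3305
Selection 6: 3305 + 311 = 3616
Selection 7: 3616 + 311 = 3927 → 3927 − 3751 = 176
Selection 8: 176 + 311 = 487
Selection 9: 487 + 311 = 798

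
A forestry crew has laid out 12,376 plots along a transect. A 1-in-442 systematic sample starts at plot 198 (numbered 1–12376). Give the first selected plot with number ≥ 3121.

3292

k = 442
Steps past start: ⌈(3121 − 198)/442⌉ = ⌈2923/442⌉ = 7
Selected plot: 198 + 7×442 = 3292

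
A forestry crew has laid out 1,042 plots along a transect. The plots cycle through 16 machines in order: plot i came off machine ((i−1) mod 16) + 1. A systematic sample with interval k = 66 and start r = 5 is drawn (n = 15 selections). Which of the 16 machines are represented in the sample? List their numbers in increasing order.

1, 3, 5, 7, 9, 11, 13, 15

Consecutive selections differ by k = 66, so their machine numbers differ by 66 mod 16 = 2.
gcd(66, 16) = 2, so the sample visits 16/2 = 8 distinct residues mod 16.
Start 5 is machine 5; the machines hit are 1, 3, 5, 7, 9, 11, 13, 15.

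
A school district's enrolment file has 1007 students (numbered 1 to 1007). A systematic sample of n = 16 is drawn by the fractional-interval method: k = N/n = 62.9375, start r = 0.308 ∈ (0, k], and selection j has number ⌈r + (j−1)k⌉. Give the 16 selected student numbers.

j=1: r + 0k = 0.308 → ⌈·⌉ = 1
j=2: r + 1k = 63.2455 → ⌈·⌉ = 64
j=3: r + 2k = 126.183 → ⌈·⌉ = 127
j=4: r + 3k = 189.1205 → ⌈·⌉ = 190
j=5: r + 4k = 252.058 → ⌈·⌉ = 253
j=6: r + 5k = 314.9955 → ⌈·⌉ = 315
j=7: r + 6k = 377.933 → ⌈·⌉ = 378
j=8: r + 7k = 440.8705 → ⌈·⌉ = 441
j=9: r + 8k = 503.808 → ⌈·⌉ = 504
j=10: r + 9k = 566.7455 → ⌈·⌉ = 567
j=11: r + 10k = 629.683 → ⌈·⌉ = 630
j=12: r + 11k = 692.6205 → ⌈·⌉ = 693
j=13: r + 12k = 755.558 → ⌈·⌉ = 756
j=14: r + 13k = 818.4955 → ⌈·⌉ = 819
j=15: r + 14k = 881.433 → ⌈·⌉ = 882
j=16: r + 15k = 944.3705 → ⌈·⌉ = 945

1, 64, 127, 190, 253, 315, 378, 441, 504, 567, 630, 693, 756, 819, 882, 945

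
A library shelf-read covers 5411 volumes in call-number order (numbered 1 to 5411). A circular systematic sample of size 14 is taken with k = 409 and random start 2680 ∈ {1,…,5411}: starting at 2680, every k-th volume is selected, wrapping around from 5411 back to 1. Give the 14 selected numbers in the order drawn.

Selection 1: 2680
Selection 2: 2680 + 409 = 3089
Selection 3: 3089 + 409 = 3498
Selection 4: 3498 + 409 = 3907
Selection 5: 3907 + 409 = 4316
Selection 6: 4316 + 409 = 4725
Selection 7: 4725 + 409 = 5134
Selection 8: 5134 + 409 = 5543 → 5543 − 5411 = 132
Selection 9: 132 + 409 = 541
Selection 10: 541 + 409 = 950
Selection 11: 950 + 409 = 1359
Selection 12: 1359 + 409 = 1768
Selection 13: 1768 + 409 = 2177
Selection 14: 2177 + 409 = 2586

2680, 3089, 3498, 3907, 4316, 4725, 5134, 132, 541, 950, 1359, 1768, 2177, 2586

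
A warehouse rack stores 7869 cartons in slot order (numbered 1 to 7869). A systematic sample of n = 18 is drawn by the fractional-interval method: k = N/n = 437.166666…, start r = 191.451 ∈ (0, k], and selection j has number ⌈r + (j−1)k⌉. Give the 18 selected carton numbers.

192, 629, 1066, 1503, 1941, 2378, 2815, 3252, 3689, 4126, 4564, 5001, 5438, 5875, 6312, 6749, 7187, 7624

j=1: r + 0k = 191.451 → ⌈·⌉ = 192
j=2: r + 1k = 628.617666… → ⌈·⌉ = 629
j=3: r + 2k = 1065.784333… → ⌈·⌉ = 1066
j=4: r + 3k = 1502.951 → ⌈·⌉ = 1503
j=5: r + 4k = 1940.117666… → ⌈·⌉ = 1941
j=6: r + 5k = 2377.284333… → ⌈·⌉ = 2378
j=7: r + 6k = 2814.451 → ⌈·⌉ = 2815
j=8: r + 7k = 3251.617666… → ⌈·⌉ = 3252
j=9: r + 8k = 3688.784333… → ⌈·⌉ = 3689
j=10: r + 9k = 4125.951 → ⌈·⌉ = 4126
j=11: r + 10k = 4563.117666… → ⌈·⌉ = 4564
j=12: r + 11k = 5000.284333… → ⌈·⌉ = 5001
j=13: r + 12k = 5437.451 → ⌈·⌉ = 5438
j=14: r + 13k = 5874.617666… → ⌈·⌉ = 5875
j=15: r + 14k = 6311.784333… → ⌈·⌉ = 6312
j=16: r + 15k = 6748.951 → ⌈·⌉ = 6749
j=17: r + 16k = 7186.117666… → ⌈·⌉ = 7187
j=18: r + 17k = 7623.284333… → ⌈·⌉ = 7624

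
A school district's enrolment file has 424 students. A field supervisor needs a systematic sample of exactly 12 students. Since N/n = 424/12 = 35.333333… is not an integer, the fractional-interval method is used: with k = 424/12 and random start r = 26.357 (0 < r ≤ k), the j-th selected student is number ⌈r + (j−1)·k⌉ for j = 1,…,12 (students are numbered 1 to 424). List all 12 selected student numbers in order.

j=1: r + 0k = 26.357 → ⌈·⌉ = 27
j=2: r + 1k = 61.690333… → ⌈·⌉ = 62
j=3: r + 2k = 97.023666… → ⌈·⌉ = 98
j=4: r + 3k = 132.357 → ⌈·⌉ = 133
j=5: r + 4k = 167.690333… → ⌈·⌉ = 168
j=6: r + 5k = 203.023666… → ⌈·⌉ = 204
j=7: r + 6k = 238.357 → ⌈·⌉ = 239
j=8: r + 7k = 273.690333… → ⌈·⌉ = 274
j=9: r + 8k = 309.023666… → ⌈·⌉ = 310
j=10: r + 9k = 344.357 → ⌈·⌉ = 345
j=11: r + 10k = 379.690333… → ⌈·⌉ = 380
j=12: r + 11k = 415.023666… → ⌈·⌉ = 416

27, 62, 98, 133, 168, 204, 239, 274, 310, 345, 380, 416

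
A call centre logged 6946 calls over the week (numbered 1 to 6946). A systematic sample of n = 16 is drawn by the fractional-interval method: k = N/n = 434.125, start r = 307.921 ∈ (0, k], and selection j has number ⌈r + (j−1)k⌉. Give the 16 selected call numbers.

308, 743, 1177, 1611, 2045, 2479, 2913, 3347, 3781, 4216, 4650, 5084, 5518, 5952, 6386, 6820

j=1: r + 0k = 307.921 → ⌈·⌉ = 308
j=2: r + 1k = 742.046 → ⌈·⌉ = 743
j=3: r + 2k = 1176.171 → ⌈·⌉ = 1177
j=4: r + 3k = 1610.296 → ⌈·⌉ = 1611
j=5: r + 4k = 2044.421 → ⌈·⌉ = 2045
j=6: r + 5k = 2478.546 → ⌈·⌉ = 2479
j=7: r + 6k = 2912.671 → ⌈·⌉ = 2913
j=8: r + 7k = 3346.796 → ⌈·⌉ = 3347
j=9: r + 8k = 3780.921 → ⌈·⌉ = 3781
j=10: r + 9k = 4215.046 → ⌈·⌉ = 4216
j=11: r + 10k = 4649.171 → ⌈·⌉ = 4650
j=12: r + 11k = 5083.296 → ⌈·⌉ = 5084
j=13: r + 12k = 5517.421 → ⌈·⌉ = 5518
j=14: r + 13k = 5951.546 → ⌈·⌉ = 5952
j=15: r + 14k = 6385.671 → ⌈·⌉ = 6386
j=16: r + 15k = 6819.796 → ⌈·⌉ = 6820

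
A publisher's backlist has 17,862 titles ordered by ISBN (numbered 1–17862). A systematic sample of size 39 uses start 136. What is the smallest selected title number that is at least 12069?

12502

k = 17862/39 = 458
Steps past start: ⌈(12069 − 136)/458⌉ = ⌈11933/458⌉ = 27
Selected title: 136 + 27×458 = 12502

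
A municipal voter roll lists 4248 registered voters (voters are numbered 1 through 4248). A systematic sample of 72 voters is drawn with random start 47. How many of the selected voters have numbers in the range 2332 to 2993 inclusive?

k = 4248/72 = 59
First selection ≥ 2332: 47 + ⌈(2332−47)/59⌉·59 = 47 + 39×59 = 2348
Last selection ≤ 2993: 47 + ⌊(2993−47)/59⌋·59 = 47 + 49×59 = 2938
Count = 49 − 39 + 1 = 11

11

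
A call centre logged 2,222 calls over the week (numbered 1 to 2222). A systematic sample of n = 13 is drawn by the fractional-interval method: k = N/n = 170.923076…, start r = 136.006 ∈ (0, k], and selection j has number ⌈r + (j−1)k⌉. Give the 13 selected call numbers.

j=1: r + 0k = 136.006 → ⌈·⌉ = 137
j=2: r + 1k = 306.929076… → ⌈·⌉ = 307
j=3: r + 2k = 477.852153… → ⌈·⌉ = 478
j=4: r + 3k = 648.775230… → ⌈·⌉ = 649
j=5: r + 4k = 819.698307… → ⌈·⌉ = 820
j=6: r + 5k = 990.621384… → ⌈·⌉ = 991
j=7: r + 6k = 1161.544461… → ⌈·⌉ = 1162
j=8: r + 7k = 1332.467538… → ⌈·⌉ = 1333
j=9: r + 8k = 1503.390615… → ⌈·⌉ = 1504
j=10: r + 9k = 1674.313692… → ⌈·⌉ = 1675
j=11: r + 10k = 1845.236769… → ⌈·⌉ = 1846
j=12: r + 11k = 2016.159846… → ⌈·⌉ = 2017
j=13: r + 12k = 2187.082923… → ⌈·⌉ = 2188

137, 307, 478, 649, 820, 991, 1162, 1333, 1504, 1675, 1846, 2017, 2188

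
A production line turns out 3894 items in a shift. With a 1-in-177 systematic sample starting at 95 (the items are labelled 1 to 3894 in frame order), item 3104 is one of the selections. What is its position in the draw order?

k = 177
position = (3104 − 95)/177 + 1 = 3009/177 + 1 = 17 + 1 = 18

18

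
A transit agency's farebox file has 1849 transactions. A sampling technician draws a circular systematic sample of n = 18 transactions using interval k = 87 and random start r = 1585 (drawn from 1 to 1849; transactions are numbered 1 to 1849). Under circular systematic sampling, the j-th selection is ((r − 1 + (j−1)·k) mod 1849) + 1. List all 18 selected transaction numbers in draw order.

1585, 1672, 1759, 1846, 84, 171, 258, 345, 432, 519, 606, 693, 780, 867, 954, 1041, 1128, 1215

Selection 1: 1585
Selection 2: 1585 + 87 = 1672
Selection 3: 1672 + 87 = 1759
Selection 4: 1759 + 87 = 1846
Selection 5: 1846 + 87 = 1933 → 1933 − 1849 = 84
Selection 6: 84 + 87 = 171
Selection 7: 171 + 87 = 258
Selection 8: 258 + 87 = 345
Selection 9: 345 + 87 = 432
Selection 10: 432 + 87 = 519
Selection 11: 519 + 87 = 606
Selection 12: 606 + 87 = 693
Selection 13: 693 + 87 = 780
Selection 14: 780 + 87 = 867
Selection 15: 867 + 87 = 954
Selection 16: 954 + 87 = 1041
Selection 17: 1041 + 87 = 1128
Selection 18: 1128 + 87 = 1215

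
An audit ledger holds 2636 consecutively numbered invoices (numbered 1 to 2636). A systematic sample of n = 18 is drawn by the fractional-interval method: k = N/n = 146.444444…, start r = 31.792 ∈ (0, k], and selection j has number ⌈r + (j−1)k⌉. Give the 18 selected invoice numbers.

j=1: r + 0k = 31.792 → ⌈·⌉ = 32
j=2: r + 1k = 178.236444… → ⌈·⌉ = 179
j=3: r + 2k = 324.680888… → ⌈·⌉ = 325
j=4: r + 3k = 471.125333… → ⌈·⌉ = 472
j=5: r + 4k = 617.569777… → ⌈·⌉ = 618
j=6: r + 5k = 764.014222… → ⌈·⌉ = 765
j=7: r + 6k = 910.458666… → ⌈·⌉ = 911
j=8: r + 7k = 1056.903111… → ⌈·⌉ = 1057
j=9: r + 8k = 1203.347555… → ⌈·⌉ = 1204
j=10: r + 9k = 1349.792 → ⌈·⌉ = 1350
j=11: r + 10k = 1496.236444… → ⌈·⌉ = 1497
j=12: r + 11k = 1642.680888… → ⌈·⌉ = 1643
j=13: r + 12k = 1789.125333… → ⌈·⌉ = 1790
j=14: r + 13k = 1935.569777… → ⌈·⌉ = 1936
j=15: r + 14k = 2082.014222… → ⌈·⌉ = 2083
j=16: r + 15k = 2228.458666… → ⌈·⌉ = 2229
j=17: r + 16k = 2374.903111… → ⌈·⌉ = 2375
j=18: r + 17k = 2521.347555… → ⌈·⌉ = 2522

32, 179, 325, 472, 618, 765, 911, 1057, 1204, 1350, 1497, 1643, 1790, 1936, 2083, 2229, 2375, 2522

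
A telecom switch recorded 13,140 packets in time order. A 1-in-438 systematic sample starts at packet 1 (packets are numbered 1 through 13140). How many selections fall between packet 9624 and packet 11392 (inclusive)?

k = 438
First selection ≥ 9624: 1 + ⌈(9624−1)/438⌉·438 = 1 + 22×438 = 9637
Last selection ≤ 11392: 1 + ⌊(11392−1)/438⌋·438 = 1 + 26×438 = 11389
Count = 26 − 22 + 1 = 5

5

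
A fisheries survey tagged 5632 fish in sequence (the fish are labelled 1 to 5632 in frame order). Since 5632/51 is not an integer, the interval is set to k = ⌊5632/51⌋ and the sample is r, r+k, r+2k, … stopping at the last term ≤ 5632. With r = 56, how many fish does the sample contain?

51

k = ⌊5632/51⌋ = 110
Achieved size = ⌊(5632 − 56)/110⌋ + 1 = ⌊5576/110⌋ + 1 = 50 + 1 = 51
(last selection: 56 + 50×110 = 5556 ≤ 5632; next would be 5666 > 5632)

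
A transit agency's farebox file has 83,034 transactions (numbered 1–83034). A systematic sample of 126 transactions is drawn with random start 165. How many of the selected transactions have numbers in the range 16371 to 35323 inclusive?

29

k = 83034/126 = 659
First selection ≥ 16371: 165 + ⌈(16371−165)/659⌉·659 = 165 + 25×659 = 16640
Last selection ≤ 35323: 165 + ⌊(35323−165)/659⌋·659 = 165 + 53×659 = 35092
Count = 53 − 25 + 1 = 29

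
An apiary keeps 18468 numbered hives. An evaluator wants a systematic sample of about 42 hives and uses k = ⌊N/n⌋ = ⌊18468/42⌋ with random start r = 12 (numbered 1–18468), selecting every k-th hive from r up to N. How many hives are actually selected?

k = ⌊18468/42⌋ = 439
Achieved size = ⌊(18468 − 12)/439⌋ + 1 = ⌊18456/439⌋ + 1 = 42 + 1 = 43
(last selection: 12 + 42×439 = 18450 ≤ 18468; next would be 18889 > 18468)

43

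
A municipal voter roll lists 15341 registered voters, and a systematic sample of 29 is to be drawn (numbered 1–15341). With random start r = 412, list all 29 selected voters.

412, 941, 1470, 1999, 2528, 3057, 3586, 4115, 4644, 5173, 5702, 6231, 6760, 7289, 7818, 8347, 8876, 9405, 9934, 10463, 10992, 11521, 12050, 12579, 13108, 13637, 14166, 14695, 15224

k = N/n = 15341/29 = 529
voter 1: 412
voter 2: 412 + 529 = 941
voter 3: 941 + 529 = 1470
voter 4: 1470 + 529 = 1999
voter 5: 1999 + 529 = 2528
voter 6: 2528 + 529 = 3057
voter 7: 3057 + 529 = 3586
voter 8: 3586 + 529 = 4115
voter 9: 4115 + 529 = 4644
voter 10: 4644 + 529 = 5173
voter 11: 5173 + 529 = 5702
voter 12: 5702 + 529 = 6231
voter 13: 6231 + 529 = 6760
voter 14: 6760 + 529 = 7289
voter 15: 7289 + 529 = 7818
voter 16: 7818 + 529 = 8347
voter 17: 8347 + 529 = 8876
voter 18: 8876 + 529 = 9405
voter 19: 9405 + 529 = 9934
voter 20: 9934 + 529 = 10463
voter 21: 10463 + 529 = 10992
voter 22: 10992 + 529 = 11521
voter 23: 11521 + 529 = 12050
voter 24: 12050 + 529 = 12579
voter 25: 12579 + 529 = 13108
voter 26: 13108 + 529 = 13637
voter 27: 13637 + 529 = 14166
voter 28: 14166 + 529 = 14695
voter 29: 14695 + 529 = 15224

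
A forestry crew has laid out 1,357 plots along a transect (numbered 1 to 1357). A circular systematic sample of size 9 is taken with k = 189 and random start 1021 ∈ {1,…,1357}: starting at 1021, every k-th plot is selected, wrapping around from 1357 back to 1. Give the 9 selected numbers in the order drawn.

1021, 1210, 42, 231, 420, 609, 798, 987, 1176

Selection 1: 1021
Selection 2: 1021 + 189 = 1210
Selection 3: 1210 + 189 = 1399 → 1399 − 1357 = 42
Selection 4: 42 + 189 = 231
Selection 5: 231 + 189 = 420
Selection 6: 420 + 189 = 609
Selection 7: 609 + 189 = 798
Selection 8: 798 + 189 = 987
Selection 9: 987 + 189 = 1176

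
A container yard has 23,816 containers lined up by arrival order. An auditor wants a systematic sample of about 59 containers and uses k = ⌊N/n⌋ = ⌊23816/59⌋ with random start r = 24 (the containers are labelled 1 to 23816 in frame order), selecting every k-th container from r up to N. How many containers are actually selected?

60

k = ⌊23816/59⌋ = 403
Achieved size = ⌊(23816 − 24)/403⌋ + 1 = ⌊23792/403⌋ + 1 = 59 + 1 = 60
(last selection: 24 + 59×403 = 23801 ≤ 23816; next would be 24204 > 23816)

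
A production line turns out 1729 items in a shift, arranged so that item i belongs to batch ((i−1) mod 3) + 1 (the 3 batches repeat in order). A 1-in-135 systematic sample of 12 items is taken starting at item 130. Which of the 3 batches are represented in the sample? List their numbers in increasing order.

Consecutive selections differ by k = 135, so their batch numbers differ by 135 mod 3 = 0.
gcd(135, 3) = 3, so the sample visits 3/3 = 1 distinct residues mod 3.
Start 130 is batch 1; the batches hit are 1.

1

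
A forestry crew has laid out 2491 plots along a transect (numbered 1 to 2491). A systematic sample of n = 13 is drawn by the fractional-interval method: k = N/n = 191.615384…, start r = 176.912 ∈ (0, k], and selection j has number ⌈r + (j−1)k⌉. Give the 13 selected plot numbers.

j=1: r + 0k = 176.912 → ⌈·⌉ = 177
j=2: r + 1k = 368.527384… → ⌈·⌉ = 369
j=3: r + 2k = 560.142769… → ⌈·⌉ = 561
j=4: r + 3k = 751.758153… → ⌈·⌉ = 752
j=5: r + 4k = 943.373538… → ⌈·⌉ = 944
j=6: r + 5k = 1134.988923… → ⌈·⌉ = 1135
j=7: r + 6k = 1326.604307… → ⌈·⌉ = 1327
j=8: r + 7k = 1518.219692… → ⌈·⌉ = 1519
j=9: r + 8k = 1709.835076… → ⌈·⌉ = 1710
j=10: r + 9k = 1901.450461… → ⌈·⌉ = 1902
j=11: r + 10k = 2093.065846… → ⌈·⌉ = 2094
j=12: r + 11k = 2284.681230… → ⌈·⌉ = 2285
j=13: r + 12k = 2476.296615… → ⌈·⌉ = 2477

177, 369, 561, 752, 944, 1135, 1327, 1519, 1710, 1902, 2094, 2285, 2477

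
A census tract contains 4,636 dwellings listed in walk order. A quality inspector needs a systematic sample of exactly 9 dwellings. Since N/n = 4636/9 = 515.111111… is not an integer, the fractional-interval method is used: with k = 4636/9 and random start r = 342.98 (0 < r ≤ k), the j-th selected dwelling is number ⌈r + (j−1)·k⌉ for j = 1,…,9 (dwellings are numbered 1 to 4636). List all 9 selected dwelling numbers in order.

j=1: r + 0k = 342.98 → ⌈·⌉ = 343
j=2: r + 1k = 858.091111… → ⌈·⌉ = 859
j=3: r + 2k = 1373.202222… → ⌈·⌉ = 1374
j=4: r + 3k = 1888.313333… → ⌈·⌉ = 1889
j=5: r + 4k = 2403.424444… → ⌈·⌉ = 2404
j=6: r + 5k = 2918.535555… → ⌈·⌉ = 2919
j=7: r + 6k = 3433.646666… → ⌈·⌉ = 3434
j=8: r + 7k = 3948.757777… → ⌈·⌉ = 3949
j=9: r + 8k = 4463.868888… → ⌈·⌉ = 4464

343, 859, 1374, 1889, 2404, 2919, 3434, 3949, 4464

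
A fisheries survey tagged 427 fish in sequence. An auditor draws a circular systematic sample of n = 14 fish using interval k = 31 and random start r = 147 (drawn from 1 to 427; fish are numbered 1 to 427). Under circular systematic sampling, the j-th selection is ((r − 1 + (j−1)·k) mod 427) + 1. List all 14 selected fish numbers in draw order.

147, 178, 209, 240, 271, 302, 333, 364, 395, 426, 30, 61, 92, 123

Selection 1: 147
Selection 2: 147 + 31 = 178
Selection 3: 178 + 31 = 209
Selection 4: 209 + 31 = 240
Selection 5: 240 + 31 = 271
Selection 6: 271 + 31 = 302
Selection 7: 302 + 31 = 333
Selection 8: 333 + 31 = 364
Selection 9: 364 + 31 = 395
Selection 10: 395 + 31 = 426
Selection 11: 426 + 31 = 457 → 457 − 427 = 30
Selection 12: 30 + 31 = 61
Selection 13: 61 + 31 = 92
Selection 14: 92 + 31 = 123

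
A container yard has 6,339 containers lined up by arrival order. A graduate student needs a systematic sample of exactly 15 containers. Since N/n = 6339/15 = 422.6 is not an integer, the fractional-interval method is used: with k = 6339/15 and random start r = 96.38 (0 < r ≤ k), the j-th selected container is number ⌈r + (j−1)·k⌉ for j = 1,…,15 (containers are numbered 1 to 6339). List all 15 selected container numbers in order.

97, 519, 942, 1365, 1787, 2210, 2632, 3055, 3478, 3900, 4323, 4745, 5168, 5591, 6013

j=1: r + 0k = 96.38 → ⌈·⌉ = 97
j=2: r + 1k = 518.98 → ⌈·⌉ = 519
j=3: r + 2k = 941.58 → ⌈·⌉ = 942
j=4: r + 3k = 1364.18 → ⌈·⌉ = 1365
j=5: r + 4k = 1786.78 → ⌈·⌉ = 1787
j=6: r + 5k = 2209.38 → ⌈·⌉ = 2210
j=7: r + 6k = 2631.98 → ⌈·⌉ = 2632
j=8: r + 7k = 3054.58 → ⌈·⌉ = 3055
j=9: r + 8k = 3477.18 → ⌈·⌉ = 3478
j=10: r + 9k = 3899.78 → ⌈·⌉ = 3900
j=11: r + 10k = 4322.38 → ⌈·⌉ = 4323
j=12: r + 11k = 4744.98 → ⌈·⌉ = 4745
j=13: r + 12k = 5167.58 → ⌈·⌉ = 5168
j=14: r + 13k = 5590.18 → ⌈·⌉ = 5591
j=15: r + 14k = 6012.78 → ⌈·⌉ = 6013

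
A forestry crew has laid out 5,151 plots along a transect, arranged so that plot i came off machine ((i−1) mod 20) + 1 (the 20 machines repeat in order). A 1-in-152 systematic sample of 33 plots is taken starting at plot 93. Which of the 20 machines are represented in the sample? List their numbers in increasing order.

1, 5, 9, 13, 17

Consecutive selections differ by k = 152, so their machine numbers differ by 152 mod 20 = 12.
gcd(152, 20) = 4, so the sample visits 20/4 = 5 distinct residues mod 20.
Start 93 is machine 13; the machines hit are 1, 5, 9, 13, 17.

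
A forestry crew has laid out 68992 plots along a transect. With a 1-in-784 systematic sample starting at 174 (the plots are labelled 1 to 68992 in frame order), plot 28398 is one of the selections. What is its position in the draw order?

37

k = 784
position = (28398 − 174)/784 + 1 = 28224/784 + 1 = 36 + 1 = 37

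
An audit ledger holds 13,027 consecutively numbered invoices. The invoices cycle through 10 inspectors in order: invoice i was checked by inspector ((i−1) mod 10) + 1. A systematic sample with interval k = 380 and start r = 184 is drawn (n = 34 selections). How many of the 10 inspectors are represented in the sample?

Consecutive selections differ by k = 380, so their inspector numbers differ by 380 mod 10 = 0.
gcd(380, 10) = 10, so the sample visits 10/10 = 1 distinct residues mod 10.
Start 184 is inspector 4; the inspectors hit are 4.

1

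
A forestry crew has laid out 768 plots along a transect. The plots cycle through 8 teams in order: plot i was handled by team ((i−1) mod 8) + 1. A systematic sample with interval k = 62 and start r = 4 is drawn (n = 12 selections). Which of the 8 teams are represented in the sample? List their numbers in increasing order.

Consecutive selections differ by k = 62, so their team numbers differ by 62 mod 8 = 6.
gcd(62, 8) = 2, so the sample visits 8/2 = 4 distinct residues mod 8.
Start 4 is team 4; the teams hit are 2, 4, 6, 8.

2, 4, 6, 8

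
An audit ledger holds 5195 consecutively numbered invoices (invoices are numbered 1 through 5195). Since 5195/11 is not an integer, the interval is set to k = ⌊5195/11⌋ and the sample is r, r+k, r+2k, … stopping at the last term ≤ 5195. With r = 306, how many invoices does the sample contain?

11

k = ⌊5195/11⌋ = 472
Achieved size = ⌊(5195 − 306)/472⌋ + 1 = ⌊4889/472⌋ + 1 = 10 + 1 = 11
(last selection: 306 + 10×472 = 5026 ≤ 5195; next would be 5498 > 5195)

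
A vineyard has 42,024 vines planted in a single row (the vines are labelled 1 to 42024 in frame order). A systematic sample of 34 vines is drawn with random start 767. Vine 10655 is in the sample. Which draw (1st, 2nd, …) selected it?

k = 42024/34 = 1236
position = (10655 − 767)/1236 + 1 = 9888/1236 + 1 = 8 + 1 = 9

9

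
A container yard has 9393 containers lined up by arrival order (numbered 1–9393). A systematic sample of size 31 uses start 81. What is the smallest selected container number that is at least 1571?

k = 9393/31 = 303
Steps past start: ⌈(1571 − 81)/303⌉ = ⌈1490/303⌉ = 5
Selected container: 81 + 5×303 = 1596

1596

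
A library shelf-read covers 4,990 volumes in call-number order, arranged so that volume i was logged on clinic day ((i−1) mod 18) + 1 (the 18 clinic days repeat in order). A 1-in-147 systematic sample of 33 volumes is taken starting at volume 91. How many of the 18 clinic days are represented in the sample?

Consecutive selections differ by k = 147, so their clinic day numbers differ by 147 mod 18 = 3.
gcd(147, 18) = 3, so the sample visits 18/3 = 6 distinct residues mod 18.
Start 91 is clinic day 1; the clinic days hit are 1, 4, 7, 10, 13, 16.

6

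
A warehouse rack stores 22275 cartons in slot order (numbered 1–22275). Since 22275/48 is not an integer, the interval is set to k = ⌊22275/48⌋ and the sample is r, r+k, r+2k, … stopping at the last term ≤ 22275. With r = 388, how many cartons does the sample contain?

k = ⌊22275/48⌋ = 464
Achieved size = ⌊(22275 − 388)/464⌋ + 1 = ⌊21887/464⌋ + 1 = 47 + 1 = 48
(last selection: 388 + 47×464 = 22196 ≤ 22275; next would be 22660 > 22275)

48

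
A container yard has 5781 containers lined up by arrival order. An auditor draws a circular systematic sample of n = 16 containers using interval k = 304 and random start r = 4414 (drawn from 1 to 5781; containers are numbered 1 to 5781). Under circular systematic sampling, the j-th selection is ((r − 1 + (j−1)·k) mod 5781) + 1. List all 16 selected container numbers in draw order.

Selection 1: 4414
Selection 2: 4414 + 304 = 4718
Selection 3: 4718 + 304 = 5022
Selection 4: 5022 + 304 = 5326
Selection 5: 5326 + 304 = 5630
Selection 6: 5630 + 304 = 5934 → 5934 − 5781 = 153
Selection 7: 153 + 304 = 457
Selection 8: 457 + 304 = 761
Selection 9: 761 + 304 = 1065
Selection 10: 1065 + 304 = 1369
Selection 11: 1369 + 304 = 1673
Selection 12: 1673 + 304 = 1977
Selection 13: 1977 + 304 = 2281
Selection 14: 2281 + 304 = 2585
Selection 15: 2585 + 304 = 2889
Selection 16: 2889 + 304 = 3193

4414, 4718, 5022, 5326, 5630, 153, 457, 761, 1065, 1369, 1673, 1977, 2281, 2585, 2889, 3193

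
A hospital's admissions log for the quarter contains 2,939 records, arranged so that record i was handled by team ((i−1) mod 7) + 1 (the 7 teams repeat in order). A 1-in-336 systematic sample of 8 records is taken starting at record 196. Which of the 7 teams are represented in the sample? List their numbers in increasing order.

Consecutive selections differ by k = 336, so their team numbers differ by 336 mod 7 = 0.
gcd(336, 7) = 7, so the sample visits 7/7 = 1 distinct residues mod 7.
Start 196 is team 7; the teams hit are 7.

7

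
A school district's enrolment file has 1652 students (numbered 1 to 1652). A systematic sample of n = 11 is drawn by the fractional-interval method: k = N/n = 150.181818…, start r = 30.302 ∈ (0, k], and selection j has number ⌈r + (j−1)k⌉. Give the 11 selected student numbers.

31, 181, 331, 481, 632, 782, 932, 1082, 1232, 1382, 1533

j=1: r + 0k = 30.302 → ⌈·⌉ = 31
j=2: r + 1k = 180.483818… → ⌈·⌉ = 181
j=3: r + 2k = 330.665636… → ⌈·⌉ = 331
j=4: r + 3k = 480.847454… → ⌈·⌉ = 481
j=5: r + 4k = 631.029272… → ⌈·⌉ = 632
j=6: r + 5k = 781.211090… → ⌈·⌉ = 782
j=7: r + 6k = 931.392909… → ⌈·⌉ = 932
j=8: r + 7k = 1081.574727… → ⌈·⌉ = 1082
j=9: r + 8k = 1231.756545… → ⌈·⌉ = 1232
j=10: r + 9k = 1381.938363… → ⌈·⌉ = 1382
j=11: r + 10k = 1532.120181… → ⌈·⌉ = 1533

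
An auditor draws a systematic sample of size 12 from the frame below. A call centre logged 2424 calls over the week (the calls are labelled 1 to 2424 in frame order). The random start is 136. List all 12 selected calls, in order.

136, 338, 540, 742, 944, 1146, 1348, 1550, 1752, 1954, 2156, 2358

k = N/n = 2424/12 = 202
call 1: 136
call 2: 136 + 202 = 338
call 3: 338 + 202 = 540
call 4: 540 + 202 = 742
call 5: 742 + 202 = 944
call 6: 944 + 202 = 1146
call 7: 1146 + 202 = 1348
call 8: 1348 + 202 = 1550
call 9: 1550 + 202 = 1752
call 10: 1752 + 202 = 1954
call 11: 1954 + 202 = 2156
call 12: 2156 + 202 = 2358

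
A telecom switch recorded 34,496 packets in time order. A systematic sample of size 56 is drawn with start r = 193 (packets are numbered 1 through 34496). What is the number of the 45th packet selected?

27297

k = 34496/56 = 616
45th selection = r + (45−1)·k = 193 + 44×616 = 193 + 27104 = 27297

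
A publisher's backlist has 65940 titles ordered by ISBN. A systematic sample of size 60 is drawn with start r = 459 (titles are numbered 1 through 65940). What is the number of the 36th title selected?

k = 65940/60 = 1099
36th selection = r + (36−1)·k = 459 + 35×1099 = 459 + 38465 = 38924

38924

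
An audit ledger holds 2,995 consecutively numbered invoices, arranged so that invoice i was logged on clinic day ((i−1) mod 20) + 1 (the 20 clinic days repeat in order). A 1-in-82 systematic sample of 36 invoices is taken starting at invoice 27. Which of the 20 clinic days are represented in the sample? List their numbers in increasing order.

1, 3, 5, 7, 9, 11, 13, 15, 17, 19

Consecutive selections differ by k = 82, so their clinic day numbers differ by 82 mod 20 = 2.
gcd(82, 20) = 2, so the sample visits 20/2 = 10 distinct residues mod 20.
Start 27 is clinic day 7; the clinic days hit are 1, 3, 5, 7, 9, 11, 13, 15, 17, 19.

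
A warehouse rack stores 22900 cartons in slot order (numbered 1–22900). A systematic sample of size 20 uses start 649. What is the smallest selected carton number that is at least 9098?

k = 22900/20 = 1145
Steps past start: ⌈(9098 − 649)/1145⌉ = ⌈8449/1145⌉ = 8
Selected carton: 649 + 8×1145 = 9809

9809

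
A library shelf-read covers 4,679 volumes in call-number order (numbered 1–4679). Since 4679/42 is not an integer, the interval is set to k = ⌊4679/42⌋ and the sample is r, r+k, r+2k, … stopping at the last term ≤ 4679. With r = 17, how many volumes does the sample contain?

43

k = ⌊4679/42⌋ = 111
Achieved size = ⌊(4679 − 17)/111⌋ + 1 = ⌊4662/111⌋ + 1 = 42 + 1 = 43
(last selection: 17 + 42×111 = 4679 ≤ 4679; next would be 4790 > 4679)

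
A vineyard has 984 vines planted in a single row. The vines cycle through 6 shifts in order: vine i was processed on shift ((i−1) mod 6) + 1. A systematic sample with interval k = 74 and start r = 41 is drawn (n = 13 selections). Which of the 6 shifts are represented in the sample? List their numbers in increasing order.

1, 3, 5

Consecutive selections differ by k = 74, so their shift numbers differ by 74 mod 6 = 2.
gcd(74, 6) = 2, so the sample visits 6/2 = 3 distinct residues mod 6.
Start 41 is shift 5; the shifts hit are 1, 3, 5.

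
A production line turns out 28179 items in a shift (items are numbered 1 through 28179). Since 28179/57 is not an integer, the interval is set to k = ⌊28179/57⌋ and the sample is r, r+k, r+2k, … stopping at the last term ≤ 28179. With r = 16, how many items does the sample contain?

58

k = ⌊28179/57⌋ = 494
Achieved size = ⌊(28179 − 16)/494⌋ + 1 = ⌊28163/494⌋ + 1 = 57 + 1 = 58
(last selection: 16 + 57×494 = 28174 ≤ 28179; next would be 28668 > 28179)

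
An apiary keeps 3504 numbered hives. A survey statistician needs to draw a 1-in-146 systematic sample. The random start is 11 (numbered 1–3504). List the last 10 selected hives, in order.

15th selection = 11 + 14×146 = 2055
16th: 2055 + 146 = 2201
17th: 2201 + 146 = 2347
18th: 2347 + 146 = 2493
19th: 2493 + 146 = 2639
20th: 2639 + 146 = 2785
21st: 2785 + 146 = 2931
22nd: 2931 + 146 = 3077
23rd: 3077 + 146 = 3223
24th: 3223 + 146 = 3369

2055, 2201, 2347, 2493, 2639, 2785, 2931, 3077, 3223, 3369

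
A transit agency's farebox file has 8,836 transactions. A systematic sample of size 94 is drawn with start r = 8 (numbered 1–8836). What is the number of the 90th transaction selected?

k = 8836/94 = 94
90th selection = r + (90−1)·k = 8 + 89×94 = 8 + 8366 = 8374

8374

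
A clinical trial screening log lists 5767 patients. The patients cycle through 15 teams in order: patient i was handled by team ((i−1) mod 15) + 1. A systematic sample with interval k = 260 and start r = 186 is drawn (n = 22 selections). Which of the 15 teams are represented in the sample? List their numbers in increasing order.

1, 6, 11

Consecutive selections differ by k = 260, so their team numbers differ by 260 mod 15 = 5.
gcd(260, 15) = 5, so the sample visits 15/5 = 3 distinct residues mod 15.
Start 186 is team 6; the teams hit are 1, 6, 11.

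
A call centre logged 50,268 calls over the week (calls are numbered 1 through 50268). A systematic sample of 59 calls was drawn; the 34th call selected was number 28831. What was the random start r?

k = 50268/59 = 852
r = 28831 − (34−1)×852 = 28831 − 28116 = 715

715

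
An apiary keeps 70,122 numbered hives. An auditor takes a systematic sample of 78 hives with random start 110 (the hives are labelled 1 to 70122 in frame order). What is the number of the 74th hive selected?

k = 70122/78 = 899
74th selection = r + (74−1)·k = 110 + 73×899 = 110 + 65627 = 65737

65737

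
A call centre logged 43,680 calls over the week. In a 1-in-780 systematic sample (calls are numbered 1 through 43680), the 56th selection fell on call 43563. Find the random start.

k = 780
r = 43563 − (56−1)×780 = 43563 − 42900 = 663

663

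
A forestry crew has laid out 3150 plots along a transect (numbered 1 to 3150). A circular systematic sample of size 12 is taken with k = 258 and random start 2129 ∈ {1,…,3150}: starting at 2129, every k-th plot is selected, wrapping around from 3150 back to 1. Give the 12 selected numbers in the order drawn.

2129, 2387, 2645, 2903, 11, 269, 527, 785, 1043, 1301, 1559, 1817

Selection 1: 2129
Selection 2: 2129 + 258 = 2387
Selection 3: 2387 + 258 = 2645
Selection 4: 2645 + 258 = 2903
Selection 5: 2903 + 258 = 3161 → 3161 − 3150 = 11
Selection 6: 11 + 258 = 269
Selection 7: 269 + 258 = 527
Selection 8: 527 + 258 = 785
Selection 9: 785 + 258 = 1043
Selection 10: 1043 + 258 = 1301
Selection 11: 1301 + 258 = 1559
Selection 12: 1559 + 258 = 1817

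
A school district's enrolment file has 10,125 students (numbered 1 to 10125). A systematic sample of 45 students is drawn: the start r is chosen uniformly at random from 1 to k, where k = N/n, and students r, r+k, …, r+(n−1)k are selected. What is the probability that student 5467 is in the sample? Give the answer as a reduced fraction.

k = 10125/45 = 225.
Student 5467 is selected iff r ≡ 5467 (mod 225); exactly one such r in {1,…,225}.
Inclusion probability = 1/225.

1/225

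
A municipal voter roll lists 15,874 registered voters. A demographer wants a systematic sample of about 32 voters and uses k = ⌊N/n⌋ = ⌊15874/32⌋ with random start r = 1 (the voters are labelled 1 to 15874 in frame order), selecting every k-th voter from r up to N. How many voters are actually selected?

k = ⌊15874/32⌋ = 496
Achieved size = ⌊(15874 − 1)/496⌋ + 1 = ⌊15873/496⌋ + 1 = 32 + 1 = 33
(last selection: 1 + 32×496 = 15873 ≤ 15874; next would be 16369 > 15874)

33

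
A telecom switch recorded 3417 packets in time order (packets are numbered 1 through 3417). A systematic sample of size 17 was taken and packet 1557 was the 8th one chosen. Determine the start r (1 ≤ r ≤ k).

150

k = 3417/17 = 201
r = 1557 − (8−1)×201 = 1557 − 1407 = 150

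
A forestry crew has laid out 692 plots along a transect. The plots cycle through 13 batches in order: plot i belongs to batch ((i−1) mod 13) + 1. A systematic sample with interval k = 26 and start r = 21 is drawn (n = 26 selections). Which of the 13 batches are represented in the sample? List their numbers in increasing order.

8

Consecutive selections differ by k = 26, so their batch numbers differ by 26 mod 13 = 0.
gcd(26, 13) = 13, so the sample visits 13/13 = 1 distinct residues mod 13.
Start 21 is batch 8; the batches hit are 8.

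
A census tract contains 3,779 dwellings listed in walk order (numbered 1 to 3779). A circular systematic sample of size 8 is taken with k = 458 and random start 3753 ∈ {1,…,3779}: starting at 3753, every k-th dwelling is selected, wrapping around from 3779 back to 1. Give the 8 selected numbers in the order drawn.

Selection 1: 3753
Selection 2: 3753 + 458 = 4211 → 4211 − 3779 = 432
Selection 3: 432 + 458 = 890
Selection 4: 890 + 458 = 1348
Selection 5: 1348 + 458 = 1806
Selection 6: 1806 + 458 = 2264
Selection 7: 2264 + 458 = 2722
Selection 8: 2722 + 458 = 3180

3753, 432, 890, 1348, 1806, 2264, 2722, 3180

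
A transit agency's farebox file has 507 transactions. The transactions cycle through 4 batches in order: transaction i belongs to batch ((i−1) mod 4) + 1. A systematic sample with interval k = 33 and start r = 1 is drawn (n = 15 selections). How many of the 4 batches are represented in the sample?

4

Consecutive selections differ by k = 33, so their batch numbers differ by 33 mod 4 = 1.
gcd(33, 4) = 1, so the sample visits 4/1 = 4 distinct residues mod 4.
Start 1 is batch 1; the batches hit are 1, 2, 3, 4.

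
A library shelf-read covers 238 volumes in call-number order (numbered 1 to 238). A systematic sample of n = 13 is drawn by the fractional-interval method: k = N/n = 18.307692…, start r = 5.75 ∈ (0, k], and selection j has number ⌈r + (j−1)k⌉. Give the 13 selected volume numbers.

j=1: r + 0k = 5.75 → ⌈·⌉ = 6
j=2: r + 1k = 24.057692… → ⌈·⌉ = 25
j=3: r + 2k = 42.365384… → ⌈·⌉ = 43
j=4: r + 3k = 60.673076… → ⌈·⌉ = 61
j=5: r + 4k = 78.980769… → ⌈·⌉ = 79
j=6: r + 5k = 97.288461… → ⌈·⌉ = 98
j=7: r + 6k = 115.596153… → ⌈·⌉ = 116
j=8: r + 7k = 133.903846… → ⌈·⌉ = 134
j=9: r + 8k = 152.211538… → ⌈·⌉ = 153
j=10: r + 9k = 170.519230… → ⌈·⌉ = 171
j=11: r + 10k = 188.826923… → ⌈·⌉ = 189
j=12: r + 11k = 207.134615… → ⌈·⌉ = 208
j=13: r + 12k = 225.442307… → ⌈·⌉ = 226

6, 25, 43, 61, 79, 98, 116, 134, 153, 171, 189, 208, 226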